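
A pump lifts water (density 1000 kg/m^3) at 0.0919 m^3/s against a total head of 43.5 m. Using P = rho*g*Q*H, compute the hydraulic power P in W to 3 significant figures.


P = 1000 * 9.81 * 0.0919 * 43.5 = 39200 W
Therefore the hydraulic power P = 39200 W.


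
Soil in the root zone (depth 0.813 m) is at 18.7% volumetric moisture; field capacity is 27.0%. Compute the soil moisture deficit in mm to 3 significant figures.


Approach: apply the soil moisture deficit relation, SMD = (FC - theta)/100 * depth * 1000.
SMD = (27.0 - 18.7)/100 * 0.813 * 1000 = 67.5 mm
Therefore the soil moisture deficit = 67.5 mm.


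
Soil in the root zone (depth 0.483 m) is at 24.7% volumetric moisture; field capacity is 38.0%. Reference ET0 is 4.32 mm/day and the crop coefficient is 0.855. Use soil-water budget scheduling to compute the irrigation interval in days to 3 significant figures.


Approach: apply soil-water budget scheduling, SMD = (FC-theta)/100*depth*1000; ETc = ET0*Kc; interval = SMD/ETc.
Step 1 — soil moisture deficit:
  SMD = (38.0 - 24.7)/100 * 0.483 * 1000 = 64.239 mm
Step 2 — daily crop ET (ETc = ET0*Kc):
  ETc = 4.32 * 0.855 = 3.6936 mm/day
Step 3 — irrigation interval (SMD/ETc):
  interval = 64.239 / 3.6936 = 17.4 days
Therefore the irrigation interval = 17.4 days.


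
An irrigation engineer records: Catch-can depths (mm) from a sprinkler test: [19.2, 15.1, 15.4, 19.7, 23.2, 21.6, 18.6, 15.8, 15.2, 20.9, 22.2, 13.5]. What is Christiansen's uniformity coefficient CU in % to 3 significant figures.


Approach: apply Christiansen's uniformity coefficient, CU = (1 - mean_abs_deviation/mean)*100.
mean = 18.367 mm
mean |d_i - mean| = 2.8056 mm
CU = (1 - 2.8056/18.367)*100 = 84.7 %
Therefore Christiansen's uniformity coefficient CU = 84.7 %.


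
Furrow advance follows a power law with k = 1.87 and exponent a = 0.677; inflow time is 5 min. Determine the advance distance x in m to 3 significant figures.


Approach: apply the power-law advance function, x = k*t^a.
x = 1.87 * 5^0.677 = 5.56 m
Therefore the advance distance x = 5.56 m.


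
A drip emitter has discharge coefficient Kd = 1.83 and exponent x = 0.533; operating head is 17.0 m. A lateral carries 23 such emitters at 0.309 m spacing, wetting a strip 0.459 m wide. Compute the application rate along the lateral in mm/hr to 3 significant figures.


Approach: apply the emitter equation with a lateral mass balance, q = Kd*h^x; Q = n*q; rate = Q/(n*spacing*width).
Step 1 — single emitter flow (q = Kd*h^x):
  q = 1.83 * 17.0^0.533 = 8.2848 L/hr
Step 2 — total lateral flow: Q = 23 * 8.2848 = 190.55 L/hr
Step 3 — wetted area: A = 23 * 0.309 * 0.459 = 3.2621 m^2
Step 4 — application rate: Q/A = 190.55/3.2621 = 58.4 mm/hr
Therefore the application rate along the lateral = 58.4 mm/hr.


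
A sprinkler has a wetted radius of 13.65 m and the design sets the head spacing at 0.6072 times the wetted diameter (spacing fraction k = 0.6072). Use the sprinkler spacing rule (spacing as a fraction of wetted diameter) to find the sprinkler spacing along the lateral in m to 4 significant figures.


Approach: apply the sprinkler spacing rule (spacing as a fraction of wetted diameter), S = k*(2*R).
S = 0.6072 * (2 * 13.65) = 16.58 m
Therefore the sprinkler spacing along the lateral = 16.58 m.


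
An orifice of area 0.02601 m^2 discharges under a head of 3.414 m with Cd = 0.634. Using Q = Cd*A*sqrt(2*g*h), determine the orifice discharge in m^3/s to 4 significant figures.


Q = 0.634 * 0.02601 * sqrt(2*9.81*3.414) = 0.1350 m^3/s
Therefore the orifice discharge = 0.1350 m^3/s.


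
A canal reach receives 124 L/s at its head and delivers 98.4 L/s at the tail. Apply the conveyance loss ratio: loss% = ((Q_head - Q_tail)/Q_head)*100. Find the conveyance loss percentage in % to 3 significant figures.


loss = ((124 - 98.4)/124)*100 = 20.6 %
Therefore the conveyance loss percentage = 20.6 %.


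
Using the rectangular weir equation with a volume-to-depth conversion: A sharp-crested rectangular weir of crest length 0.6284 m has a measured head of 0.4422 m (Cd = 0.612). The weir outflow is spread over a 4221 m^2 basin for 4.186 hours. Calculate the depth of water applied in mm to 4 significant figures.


Approach: apply the rectangular weir equation with a volume-to-depth conversion, Q = (2/3)*Cd*L*sqrt(2g)*H^1.5; d = Q*t/A * 1000.
Step 1 — weir discharge:
  Q = (2/3)*0.612*0.6284*sqrt(2*9.81)*0.4422^1.5 = 0.333944 m^3/s
Step 2 — volume: V = 0.333944 * 4.186*3600 = 5032.41 m^3
Step 3 — depth: d = V/A * 1000 = 5032.41/4221 * 1000 = 1192 mm
Therefore the depth of water applied = 1192 mm.


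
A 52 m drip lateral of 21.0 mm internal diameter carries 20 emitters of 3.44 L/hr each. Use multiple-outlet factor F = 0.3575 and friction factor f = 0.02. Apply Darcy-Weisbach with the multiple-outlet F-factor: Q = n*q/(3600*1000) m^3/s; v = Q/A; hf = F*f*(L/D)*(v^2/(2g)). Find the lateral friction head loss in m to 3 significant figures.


Q = 20*3.44/(3600*1000) = 1.9111e-05 m^3/s
A = pi*(21.0e-3/2)^2 = 3.4636e-04 m^2, so v = Q/A = 0.055177 m/s
hf = 0.3575*0.02*(52/0.0210)*(0.055177^2/(2*9.81)) = 0.00275 m
Therefore the lateral friction head loss = 0.00275 m.


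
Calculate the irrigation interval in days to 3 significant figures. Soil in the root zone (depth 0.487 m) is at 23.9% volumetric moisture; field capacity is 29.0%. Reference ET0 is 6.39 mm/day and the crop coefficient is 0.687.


Approach: apply soil-water budget scheduling, SMD = (FC-theta)/100*depth*1000; ETc = ET0*Kc; interval = SMD/ETc.
Step 1 — soil moisture deficit:
  SMD = (29.0 - 23.9)/100 * 0.487 * 1000 = 24.837 mm
Step 2 — daily crop ET (ETc = ET0*Kc):
  ETc = 6.39 * 0.687 = 4.3899 mm/day
Step 3 — irrigation interval (SMD/ETc):
  interval = 24.837 / 4.3899 = 5.66 days
Therefore the irrigation interval = 5.66 days.


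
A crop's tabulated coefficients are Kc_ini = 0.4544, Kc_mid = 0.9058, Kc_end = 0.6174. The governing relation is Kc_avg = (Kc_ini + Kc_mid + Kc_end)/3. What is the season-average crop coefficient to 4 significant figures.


Kc_avg = (0.4544 + 0.9058 + 0.6174)/3 = 0.6592
Therefore the season-average crop coefficient = 0.6592.


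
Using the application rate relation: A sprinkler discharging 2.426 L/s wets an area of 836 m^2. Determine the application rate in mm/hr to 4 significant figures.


Approach: apply the application rate relation, rate = (Q/A)*3600.
rate = (2.426 / 836) * 3600 = 10.45 mm/hr
Therefore the application rate = 10.45 mm/hr.


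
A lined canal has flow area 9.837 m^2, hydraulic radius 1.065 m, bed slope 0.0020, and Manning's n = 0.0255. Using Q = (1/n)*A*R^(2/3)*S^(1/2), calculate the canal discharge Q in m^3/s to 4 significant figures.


Q = (1/0.0255) * 9.837 * 1.065^(2/3) * 0.0020^(1/2) = 17.99 m^3/s
Therefore the canal discharge Q = 17.99 m^3/s.


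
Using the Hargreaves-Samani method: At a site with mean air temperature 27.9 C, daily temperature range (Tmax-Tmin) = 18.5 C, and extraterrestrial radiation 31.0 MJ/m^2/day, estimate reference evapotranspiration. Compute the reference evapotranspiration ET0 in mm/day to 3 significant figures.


Approach: apply the Hargreaves-Samani method, ET0 = 0.0023*(Tmean+17.8)*sqrt(Tmax-Tmin)*0.408*Ra.
ET0 = 0.0023*(27.9+17.8)*sqrt(18.5)*0.408*31.0 = 5.72 mm/day
Therefore the reference evapotranspiration ET0 = 5.72 mm/day.


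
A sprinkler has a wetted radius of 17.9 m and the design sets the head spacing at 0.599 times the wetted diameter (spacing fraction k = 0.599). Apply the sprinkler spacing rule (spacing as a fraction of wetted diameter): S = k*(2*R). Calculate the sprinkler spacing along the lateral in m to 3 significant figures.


S = 0.599 * (2 * 17.9) = 21.4 m
Therefore the sprinkler spacing along the lateral = 21.4 m.


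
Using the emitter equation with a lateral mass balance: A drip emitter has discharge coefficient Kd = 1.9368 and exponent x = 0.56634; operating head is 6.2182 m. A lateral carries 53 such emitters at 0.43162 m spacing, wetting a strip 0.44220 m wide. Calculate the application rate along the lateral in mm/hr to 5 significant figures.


Approach: apply the emitter equation with a lateral mass balance, q = Kd*h^x; Q = n*q; rate = Q/(n*spacing*width).
Step 1 — single emitter flow (q = Kd*h^x):
  q = 1.9368 * 6.2182^0.56634 = 5.452163 L/hr
Step 2 — total lateral flow: Q = 53 * 5.452163 = 288.9646 L/hr
Step 3 — wetted area: A = 53 * 0.43162 * 0.44220 = 10.11571 m^2
Step 4 — application rate: Q/A = 288.9646/10.11571 = 28.566 mm/hr
Therefore the application rate along the lateral = 28.566 mm/hr.


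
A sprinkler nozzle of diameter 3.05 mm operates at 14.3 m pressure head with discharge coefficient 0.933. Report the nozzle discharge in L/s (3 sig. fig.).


Approach: apply the orifice equation, Q = Cd*A*sqrt(2*g*h), A = pi*(d/2)^2.
A = pi*(3.05e-3/2)^2 = 7.3062e-06 m^2
Q = 0.933 * 7.3062e-06 * sqrt(2*9.81*14.3) * 1000 = 0.114 L/s
Therefore the nozzle discharge = 0.114 L/s.


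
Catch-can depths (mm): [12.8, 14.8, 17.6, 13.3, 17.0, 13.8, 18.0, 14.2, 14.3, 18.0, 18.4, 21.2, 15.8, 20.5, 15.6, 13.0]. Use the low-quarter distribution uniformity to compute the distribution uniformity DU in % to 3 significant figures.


Approach: apply the low-quarter distribution uniformity, DU = (mean of lowest quarter of readings / overall mean)*100.
sorted lowest 4 of 16: [12.8, 13.0, 13.3, 13.8] -> mean = 13.225 mm
overall mean = 16.144 mm
DU = (13.225/16.144)*100 = 81.9 %
Therefore the distribution uniformity DU = 81.9 %.


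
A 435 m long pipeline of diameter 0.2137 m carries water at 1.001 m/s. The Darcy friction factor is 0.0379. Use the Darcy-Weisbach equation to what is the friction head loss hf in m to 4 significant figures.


Approach: apply the Darcy-Weisbach equation, hf = f*(L/D)*(v^2/(2g)).
hf = 0.0379 * (435/0.2137) * (1.001^2 / (2*9.81))
hf = 3.940 m
Therefore the friction head loss hf = 3.940 m.


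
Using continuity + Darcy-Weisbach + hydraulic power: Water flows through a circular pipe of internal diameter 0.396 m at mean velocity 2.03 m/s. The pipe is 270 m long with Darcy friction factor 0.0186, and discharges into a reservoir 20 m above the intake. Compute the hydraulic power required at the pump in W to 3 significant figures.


Approach: apply continuity + Darcy-Weisbach + hydraulic power, Q = A*v; hf = f*(L/D)*(v^2/(2g)); H = static + hf; P = rho*g*Q*H.
Step 1 — flow rate (continuity, Q = A*v):
  A = pi*(0.396/2)^2 = 0.12316 m^2
  Q = 0.12316 * 2.03 = 0.25002 m^3/s
Step 2 — friction head loss (Darcy-Weisbach):
  hf = 0.0186 * (270/0.396) * (2.03^2 / (2*9.81))
  hf = 2.6636 m
Step 3 — total head: H = 20 + 2.6636 = 22.664 m
Step 4 — hydraulic power (P = rho*g*Q*H):
  P = 1000 * 9.81 * 0.25002 * 22.664 = 55600 W
Therefore the hydraulic power required at the pump = 55600 W.


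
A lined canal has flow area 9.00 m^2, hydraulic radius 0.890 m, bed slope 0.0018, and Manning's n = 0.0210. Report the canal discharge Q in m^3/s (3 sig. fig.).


Approach: apply Manning's equation, Q = (1/n)*A*R^(2/3)*S^(1/2).
Q = (1/0.0210) * 9.00 * 0.890^(2/3) * 0.0018^(1/2) = 16.8 m^3/s
Therefore the canal discharge Q = 16.8 m^3/s.


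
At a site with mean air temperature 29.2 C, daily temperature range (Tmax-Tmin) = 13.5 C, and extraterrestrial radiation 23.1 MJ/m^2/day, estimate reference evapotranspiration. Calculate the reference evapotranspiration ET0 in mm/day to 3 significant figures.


Approach: apply the Hargreaves-Samani method, ET0 = 0.0023*(Tmean+17.8)*sqrt(Tmax-Tmin)*0.408*Ra.
ET0 = 0.0023*(29.2+17.8)*sqrt(13.5)*0.408*23.1 = 3.74 mm/day
Therefore the reference evapotranspiration ET0 = 3.74 mm/day.


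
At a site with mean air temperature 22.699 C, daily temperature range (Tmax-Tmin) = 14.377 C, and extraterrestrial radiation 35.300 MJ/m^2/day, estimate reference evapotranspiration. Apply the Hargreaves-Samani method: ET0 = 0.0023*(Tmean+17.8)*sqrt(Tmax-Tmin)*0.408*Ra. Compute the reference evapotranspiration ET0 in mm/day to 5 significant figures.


ET0 = 0.0023*(22.699+17.8)*sqrt(14.377)*0.408*35.300 = 5.0868 mm/day
Therefore the reference evapotranspiration ET0 = 5.0868 mm/day.


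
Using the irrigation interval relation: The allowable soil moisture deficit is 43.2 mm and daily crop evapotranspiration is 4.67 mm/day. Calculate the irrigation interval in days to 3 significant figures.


Approach: apply the irrigation interval relation, interval = SMD / ETc.
interval = 43.2 / 4.67 = 9.25 days
Therefore the irrigation interval = 9.25 days.


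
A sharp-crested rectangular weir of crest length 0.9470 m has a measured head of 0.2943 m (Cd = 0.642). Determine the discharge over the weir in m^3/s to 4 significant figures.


Approach: apply the rectangular weir equation, Q = (2/3)*Cd*L*sqrt(2g)*H^1.5.
Q = (2/3)*0.642*0.9470*sqrt(2*9.81)*0.2943^1.5 = 0.2866 m^3/s
Therefore the discharge over the weir = 0.2866 m^3/s.


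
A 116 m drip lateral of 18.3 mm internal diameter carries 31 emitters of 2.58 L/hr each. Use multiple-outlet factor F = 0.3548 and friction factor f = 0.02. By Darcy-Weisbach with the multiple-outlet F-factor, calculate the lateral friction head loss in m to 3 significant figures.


Approach: apply Darcy-Weisbach with the multiple-outlet F-factor, Q = n*q/(3600*1000) m^3/s; v = Q/A; hf = F*f*(L/D)*(v^2/(2g)).
Q = 31*2.58/(3600*1000) = 2.2217e-05 m^3/s
A = pi*(18.3e-3/2)^2 = 2.6302e-04 m^2, so v = Q/A = 0.084467 m/s
hf = 0.3548*0.02*(116/0.0183)*(0.084467^2/(2*9.81)) = 0.0164 m
Therefore the lateral friction head loss = 0.0164 m.


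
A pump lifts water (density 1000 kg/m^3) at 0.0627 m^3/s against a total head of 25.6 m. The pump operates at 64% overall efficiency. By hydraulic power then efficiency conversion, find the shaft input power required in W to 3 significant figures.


Approach: apply hydraulic power then efficiency conversion, P = rho*g*Q*H; P_in = P/eta.
Step 1 — hydraulic power (P = rho*g*Q*H):
  P = 1000 * 9.81 * 0.0627 * 25.6 = 15746 W
Step 2 — input power: P_in = P/eta = 15746 / 0.64 = 24600 W
Therefore the shaft input power required = 24600 W.


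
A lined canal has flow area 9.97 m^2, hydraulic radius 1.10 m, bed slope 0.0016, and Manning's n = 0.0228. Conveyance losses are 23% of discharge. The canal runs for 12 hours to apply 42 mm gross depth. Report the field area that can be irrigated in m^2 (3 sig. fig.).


Approach: apply Manning's equation with a conveyance and depth budget, Q = (1/n)*A*R^(2/3)*S^(1/2); Q_field = Q*(1-loss); Area = Q_field*t/(d/1000).
Step 1 — canal discharge (Manning's equation):
  Q = (1/0.0228) * 9.97 * 1.10^(2/3) * 0.0016^(1/2) = 18.639 m^3/s
Step 2 — delivered flow: Q_field = 18.639*(1 - 23/100) = 14.352 m^3/s
Step 3 — volume delivered: V = 14.352 * 12*3600 = 620000 m^3
Step 4 — area served: A = V / (depth/1000) = 620000 / 0.042 = 14800000 m^2
Therefore the field area that can be irrigated = 14800000 m^2.


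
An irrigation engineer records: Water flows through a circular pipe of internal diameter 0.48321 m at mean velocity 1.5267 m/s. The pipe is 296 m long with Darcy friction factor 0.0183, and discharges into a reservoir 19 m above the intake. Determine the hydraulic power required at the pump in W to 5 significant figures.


Approach: apply continuity + Darcy-Weisbach + hydraulic power, Q = A*v; hf = f*(L/D)*(v^2/(2g)); H = static + hf; P = rho*g*Q*H.
Step 1 — flow rate (continuity, Q = A*v):
  A = pi*(0.48321/2)^2 = 0.1833841 m^2
  Q = 0.1833841 * 1.5267 = 0.2799725 m^3/s
Step 2 — friction head loss (Darcy-Weisbach):
  hf = 0.0183 * (296/0.48321) * (1.5267^2 / (2*9.81))
  hf = 1.331727 m
Step 3 — total head: H = 19 + 1.331727 = 20.33173 m
Step 4 — hydraulic power (P = rho*g*Q*H):
  P = 1000 * 9.81 * 0.2799725 * 20.33173 = 55842 W
Therefore the hydraulic power required at the pump = 55842 W.


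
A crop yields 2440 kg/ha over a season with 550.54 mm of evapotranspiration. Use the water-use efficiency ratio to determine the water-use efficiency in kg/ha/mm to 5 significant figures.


Approach: apply the water-use efficiency ratio, WUE = yield/ET.
WUE = 2440 / 550.54 = 4.4320 kg/ha/mm
Therefore the water-use efficiency = 4.4320 kg/ha/mm.


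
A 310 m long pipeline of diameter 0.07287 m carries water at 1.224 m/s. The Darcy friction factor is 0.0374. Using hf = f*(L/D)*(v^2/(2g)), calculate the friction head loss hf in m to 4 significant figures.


hf = 0.0374 * (310/0.07287) * (1.224^2 / (2*9.81))
hf = 12.15 m
Therefore the friction head loss hf = 12.15 m.


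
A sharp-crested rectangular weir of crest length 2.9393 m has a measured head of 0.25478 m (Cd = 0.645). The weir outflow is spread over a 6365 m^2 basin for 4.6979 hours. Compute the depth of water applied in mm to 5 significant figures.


Approach: apply the rectangular weir equation with a volume-to-depth conversion, Q = (2/3)*Cd*L*sqrt(2g)*H^1.5; d = Q*t/A * 1000.
Step 1 — weir discharge:
  Q = (2/3)*0.645*2.9393*sqrt(2*9.81)*0.25478^1.5 = 0.7199625 m^3/s
Step 2 — volume: V = 0.7199625 * 4.6979*3600 = 12176.32 m^3
Step 3 — depth: d = V/A * 1000 = 12176.32/6365 * 1000 = 1913.0 mm
Therefore the depth of water applied = 1913.0 mm.


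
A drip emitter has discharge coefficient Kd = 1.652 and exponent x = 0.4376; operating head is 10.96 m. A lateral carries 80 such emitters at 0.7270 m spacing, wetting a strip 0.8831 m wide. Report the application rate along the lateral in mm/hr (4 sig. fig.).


Approach: apply the emitter equation with a lateral mass balance, q = Kd*h^x; Q = n*q; rate = Q/(n*spacing*width).
Step 1 — single emitter flow (q = Kd*h^x):
  q = 1.652 * 10.96^0.4376 = 4.71011 L/hr
Step 2 — total lateral flow: Q = 80 * 4.71011 = 376.809 L/hr
Step 3 — wetted area: A = 80 * 0.7270 * 0.8831 = 51.3611 m^2
Step 4 — application rate: Q/A = 376.809/51.3611 = 7.336 mm/hr
Therefore the application rate along the lateral = 7.336 mm/hr.


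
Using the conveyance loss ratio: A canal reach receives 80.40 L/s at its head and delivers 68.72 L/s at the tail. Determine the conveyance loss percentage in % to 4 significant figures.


Approach: apply the conveyance loss ratio, loss% = ((Q_head - Q_tail)/Q_head)*100.
loss = ((80.40 - 68.72)/80.40)*100 = 14.53 %
Therefore the conveyance loss percentage = 14.53 %.


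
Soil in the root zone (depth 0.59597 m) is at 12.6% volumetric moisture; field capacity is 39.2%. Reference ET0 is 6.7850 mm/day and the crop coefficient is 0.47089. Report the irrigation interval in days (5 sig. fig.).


Approach: apply soil-water budget scheduling, SMD = (FC-theta)/100*depth*1000; ETc = ET0*Kc; interval = SMD/ETc.
Step 1 — soil moisture deficit:
  SMD = (39.2 - 12.6)/100 * 0.59597 * 1000 = 158.5280 mm
Step 2 — daily crop ET (ETc = ET0*Kc):
  ETc = 6.7850 * 0.47089 = 3.194989 mm/day
Step 3 — irrigation interval (SMD/ETc):
  interval = 158.5280 / 3.194989 = 49.618 days
Therefore the irrigation interval = 49.618 days.


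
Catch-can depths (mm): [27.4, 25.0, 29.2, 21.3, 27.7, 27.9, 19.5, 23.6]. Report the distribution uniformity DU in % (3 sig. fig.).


Approach: apply the low-quarter distribution uniformity, DU = (mean of lowest quarter of readings / overall mean)*100.
sorted lowest 2 of 8: [19.5, 21.3] -> mean = 20.400 mm
overall mean = 25.200 mm
DU = (20.400/25.200)*100 = 81.0 %
Therefore the distribution uniformity DU = 81.0 %.


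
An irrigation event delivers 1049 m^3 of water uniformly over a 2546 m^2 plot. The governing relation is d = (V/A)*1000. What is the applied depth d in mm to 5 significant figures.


d = (1049 / 2546) * 1000 = 412.02 mm
Therefore the applied depth d = 412.02 mm.


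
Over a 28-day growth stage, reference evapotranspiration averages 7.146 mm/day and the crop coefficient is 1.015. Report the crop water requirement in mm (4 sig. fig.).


Approach: apply the crop water requirement relation, CWR = ET0 * Kc * days.
CWR = 7.146 * 1.015 * 28 = 203.1 mm
Therefore the crop water requirement = 203.1 mm.


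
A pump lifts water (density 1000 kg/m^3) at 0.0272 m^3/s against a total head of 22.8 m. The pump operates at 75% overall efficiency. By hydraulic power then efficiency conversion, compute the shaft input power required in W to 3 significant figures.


Approach: apply hydraulic power then efficiency conversion, P = rho*g*Q*H; P_in = P/eta.
Step 1 — hydraulic power (P = rho*g*Q*H):
  P = 1000 * 9.81 * 0.0272 * 22.8 = 6083.8 W
Step 2 — input power: P_in = P/eta = 6083.8 / 0.75 = 8110 W
Therefore the shaft input power required = 8110 W.


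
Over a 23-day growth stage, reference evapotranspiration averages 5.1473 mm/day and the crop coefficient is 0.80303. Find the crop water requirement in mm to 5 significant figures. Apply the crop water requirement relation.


Approach: apply the crop water requirement relation, CWR = ET0 * Kc * days.
CWR = 5.1473 * 0.80303 * 23 = 95.069 mm
Therefore the crop water requirement = 95.069 mm.


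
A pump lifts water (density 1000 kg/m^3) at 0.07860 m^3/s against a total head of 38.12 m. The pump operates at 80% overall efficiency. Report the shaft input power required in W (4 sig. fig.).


Approach: apply hydraulic power then efficiency conversion, P = rho*g*Q*H; P_in = P/eta.
Step 1 — hydraulic power (P = rho*g*Q*H):
  P = 1000 * 9.81 * 0.07860 * 38.12 = 29393.0 W
Step 2 — input power: P_in = P/eta = 29393.0 / 0.8 = 36740 W
Therefore the shaft input power required = 36740 W.


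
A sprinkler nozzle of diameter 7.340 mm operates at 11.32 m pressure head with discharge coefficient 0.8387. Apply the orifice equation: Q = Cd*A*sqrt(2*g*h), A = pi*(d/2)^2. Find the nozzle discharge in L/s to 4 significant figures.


A = pi*(7.340e-3/2)^2 = 4.23138e-05 m^2
Q = 0.8387 * 4.23138e-05 * sqrt(2*9.81*11.32) * 1000 = 0.5289 L/s
Therefore the nozzle discharge = 0.5289 L/s.


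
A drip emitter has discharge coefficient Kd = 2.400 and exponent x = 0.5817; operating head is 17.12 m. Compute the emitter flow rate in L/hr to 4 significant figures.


Approach: apply the emitter characteristic equation, q = Kd * h^x.
q = 2.400 * 17.12^0.5817 = 12.52 L/hr
Therefore the emitter flow rate = 12.52 L/hr.


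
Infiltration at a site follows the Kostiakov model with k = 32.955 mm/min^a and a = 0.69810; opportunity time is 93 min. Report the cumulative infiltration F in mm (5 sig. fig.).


Approach: apply the Kostiakov infiltration equation, F = k*t^a.
F = 32.955 * 93^0.69810 = 780.04 mm
Therefore the cumulative infiltration F = 780.04 mm.


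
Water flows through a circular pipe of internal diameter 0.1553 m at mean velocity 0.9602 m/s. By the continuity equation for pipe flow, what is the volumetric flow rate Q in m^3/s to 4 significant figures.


Approach: apply the continuity equation for pipe flow, Q = A * v with A = pi*(D/2)^2.
A = pi*(0.1553/2)^2 = 0.0189423 m^2
Q = 0.0189423 * 0.9602 = 0.01819 m^3/s
Therefore the volumetric flow rate Q = 0.01819 m^3/s.


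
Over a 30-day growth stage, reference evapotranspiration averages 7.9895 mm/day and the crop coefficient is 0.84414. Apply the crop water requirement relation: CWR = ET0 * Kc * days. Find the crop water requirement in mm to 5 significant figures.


CWR = 7.9895 * 0.84414 * 30 = 202.33 mm
Therefore the crop water requirement = 202.33 mm.


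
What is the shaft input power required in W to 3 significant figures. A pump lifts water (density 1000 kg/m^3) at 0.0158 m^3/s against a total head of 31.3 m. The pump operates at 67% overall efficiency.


Approach: apply hydraulic power then efficiency conversion, P = rho*g*Q*H; P_in = P/eta.
Step 1 — hydraulic power (P = rho*g*Q*H):
  P = 1000 * 9.81 * 0.0158 * 31.3 = 4851.4 W
Step 2 — input power: P_in = P/eta = 4851.4 / 0.67 = 7240 W
Therefore the shaft input power required = 7240 W.


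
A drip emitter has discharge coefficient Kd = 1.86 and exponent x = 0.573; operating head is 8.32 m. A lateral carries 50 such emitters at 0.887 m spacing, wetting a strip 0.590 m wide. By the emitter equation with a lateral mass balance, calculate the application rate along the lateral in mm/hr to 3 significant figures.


Approach: apply the emitter equation with a lateral mass balance, q = Kd*h^x; Q = n*q; rate = Q/(n*spacing*width).
Step 1 — single emitter flow (q = Kd*h^x):
  q = 1.86 * 8.32^0.573 = 6.2624 L/hr
Step 2 — total lateral flow: Q = 50 * 6.2624 = 313.12 L/hr
Step 3 — wetted area: A = 50 * 0.887 * 0.590 = 26.166 m^2
Step 4 — application rate: Q/A = 313.12/26.166 = 12.0 mm/hr
Therefore the application rate along the lateral = 12.0 mm/hr.


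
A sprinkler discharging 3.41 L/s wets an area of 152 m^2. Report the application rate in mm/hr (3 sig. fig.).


Approach: apply the application rate relation, rate = (Q/A)*3600.
rate = (3.41 / 152) * 3600 = 80.8 mm/hr
Therefore the application rate = 80.8 mm/hr.


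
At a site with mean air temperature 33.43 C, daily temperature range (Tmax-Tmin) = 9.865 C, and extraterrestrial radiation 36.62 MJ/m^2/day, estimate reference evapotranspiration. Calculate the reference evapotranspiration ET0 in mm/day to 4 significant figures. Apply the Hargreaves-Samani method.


Approach: apply the Hargreaves-Samani method, ET0 = 0.0023*(Tmean+17.8)*sqrt(Tmax-Tmin)*0.408*Ra.
ET0 = 0.0023*(33.43+17.8)*sqrt(9.865)*0.408*36.62 = 5.529 mm/day
Therefore the reference evapotranspiration ET0 = 5.529 mm/day.


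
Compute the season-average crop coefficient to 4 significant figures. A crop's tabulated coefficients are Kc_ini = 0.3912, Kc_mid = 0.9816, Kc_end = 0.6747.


Approach: apply a simple seasonal average, Kc_avg = (Kc_ini + Kc_mid + Kc_end)/3.
Kc_avg = (0.3912 + 0.9816 + 0.6747)/3 = 0.6825
Therefore the season-average crop coefficient = 0.6825.


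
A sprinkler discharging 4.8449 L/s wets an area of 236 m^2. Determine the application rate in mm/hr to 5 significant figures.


Approach: apply the application rate relation, rate = (Q/A)*3600.
rate = (4.8449 / 236) * 3600 = 73.905 mm/hr
Therefore the application rate = 73.905 mm/hr.


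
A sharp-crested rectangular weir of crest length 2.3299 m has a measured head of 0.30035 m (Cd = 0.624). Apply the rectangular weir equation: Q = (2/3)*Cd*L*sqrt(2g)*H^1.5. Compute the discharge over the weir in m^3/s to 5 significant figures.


Q = (2/3)*0.624*2.3299*sqrt(2*9.81)*0.30035^1.5 = 0.70668 m^3/s
Therefore the discharge over the weir = 0.70668 m^3/s.


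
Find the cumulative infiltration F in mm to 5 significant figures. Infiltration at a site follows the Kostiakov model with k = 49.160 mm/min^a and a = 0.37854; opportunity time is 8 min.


Approach: apply the Kostiakov infiltration equation, F = k*t^a.
F = 49.160 * 8^0.37854 = 108.01 mm
Therefore the cumulative infiltration F = 108.01 mm.


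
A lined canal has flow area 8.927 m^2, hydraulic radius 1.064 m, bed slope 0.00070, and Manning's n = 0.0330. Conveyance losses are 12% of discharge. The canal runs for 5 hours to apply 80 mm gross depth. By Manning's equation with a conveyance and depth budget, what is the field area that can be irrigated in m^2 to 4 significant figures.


Approach: apply Manning's equation with a conveyance and depth budget, Q = (1/n)*A*R^(2/3)*S^(1/2); Q_field = Q*(1-loss); Area = Q_field*t/(d/1000).
Step 1 — canal discharge (Manning's equation):
  Q = (1/0.0330) * 8.927 * 1.064^(2/3) * 0.00070^(1/2) = 7.45936 m^3/s
Step 2 — delivered flow: Q_field = 7.45936*(1 - 12/100) = 6.56424 m^3/s
Step 3 — volume delivered: V = 6.56424 * 5*3600 = 118156 m^3
Step 4 — area served: A = V / (depth/1000) = 118156 / 0.08 = 1477000 m^2
Therefore the field area that can be irrigated = 1477000 m^2.


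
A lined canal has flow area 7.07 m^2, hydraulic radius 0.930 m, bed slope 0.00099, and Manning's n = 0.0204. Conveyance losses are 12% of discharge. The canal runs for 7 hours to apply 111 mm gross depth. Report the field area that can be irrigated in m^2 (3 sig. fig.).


Approach: apply Manning's equation with a conveyance and depth budget, Q = (1/n)*A*R^(2/3)*S^(1/2); Q_field = Q*(1-loss); Area = Q_field*t/(d/1000).
Step 1 — canal discharge (Manning's equation):
  Q = (1/0.0204) * 7.07 * 0.930^(2/3) * 0.00099^(1/2) = 10.390 m^3/s
Step 2 — delivered flow: Q_field = 10.390*(1 - 12/100) = 9.1428 m^3/s
Step 3 — volume delivered: V = 9.1428 * 7*3600 = 230400 m^3
Step 4 — area served: A = V / (depth/1000) = 230400 / 0.111 = 2080000 m^2
Therefore the field area that can be irrigated = 2080000 m^2.


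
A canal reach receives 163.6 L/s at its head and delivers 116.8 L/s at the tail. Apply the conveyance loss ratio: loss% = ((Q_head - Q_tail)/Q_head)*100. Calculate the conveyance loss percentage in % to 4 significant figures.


loss = ((163.6 - 116.8)/163.6)*100 = 28.61 %
Therefore the conveyance loss percentage = 28.61 %.


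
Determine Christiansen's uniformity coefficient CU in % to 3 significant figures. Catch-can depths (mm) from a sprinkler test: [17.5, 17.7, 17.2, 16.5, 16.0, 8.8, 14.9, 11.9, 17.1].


Approach: apply Christiansen's uniformity coefficient, CU = (1 - mean_abs_deviation/mean)*100.
mean = 15.289 mm
mean |d_i - mean| = 2.2815 mm
CU = (1 - 2.2815/15.289)*100 = 85.1 %
Therefore Christiansen's uniformity coefficient CU = 85.1 %.


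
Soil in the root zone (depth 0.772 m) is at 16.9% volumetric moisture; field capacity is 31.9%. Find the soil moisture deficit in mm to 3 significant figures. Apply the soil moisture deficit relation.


Approach: apply the soil moisture deficit relation, SMD = (FC - theta)/100 * depth * 1000.
SMD = (31.9 - 16.9)/100 * 0.772 * 1000 = 116 mm
Therefore the soil moisture deficit = 116 mm.


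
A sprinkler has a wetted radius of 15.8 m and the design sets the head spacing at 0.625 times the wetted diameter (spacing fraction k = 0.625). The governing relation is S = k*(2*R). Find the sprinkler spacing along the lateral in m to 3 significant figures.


S = 0.625 * (2 * 15.8) = 19.8 m
Therefore the sprinkler spacing along the lateral = 19.8 m.


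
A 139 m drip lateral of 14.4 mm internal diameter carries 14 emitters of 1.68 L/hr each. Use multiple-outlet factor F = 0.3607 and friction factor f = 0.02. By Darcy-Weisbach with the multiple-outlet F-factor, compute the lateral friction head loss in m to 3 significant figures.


Approach: apply Darcy-Weisbach with the multiple-outlet F-factor, Q = n*q/(3600*1000) m^3/s; v = Q/A; hf = F*f*(L/D)*(v^2/(2g)).
Q = 14*1.68/(3600*1000) = 6.5333e-06 m^3/s
A = pi*(14.4e-3/2)^2 = 1.6286e-04 m^2, so v = Q/A = 0.040116 m/s
hf = 0.3607*0.02*(139/0.0144)*(0.040116^2/(2*9.81)) = 0.00571 m
Therefore the lateral friction head loss = 0.00571 m.


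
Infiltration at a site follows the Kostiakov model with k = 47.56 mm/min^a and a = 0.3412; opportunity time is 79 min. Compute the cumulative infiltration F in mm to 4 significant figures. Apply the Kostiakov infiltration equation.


Approach: apply the Kostiakov infiltration equation, F = k*t^a.
F = 47.56 * 79^0.3412 = 211.2 mm
Therefore the cumulative infiltration F = 211.2 mm.


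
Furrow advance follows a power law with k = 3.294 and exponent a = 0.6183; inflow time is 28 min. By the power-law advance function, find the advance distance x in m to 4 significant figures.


Approach: apply the power-law advance function, x = k*t^a.
x = 3.294 * 28^0.6183 = 25.85 m
Therefore the advance distance x = 25.85 m.


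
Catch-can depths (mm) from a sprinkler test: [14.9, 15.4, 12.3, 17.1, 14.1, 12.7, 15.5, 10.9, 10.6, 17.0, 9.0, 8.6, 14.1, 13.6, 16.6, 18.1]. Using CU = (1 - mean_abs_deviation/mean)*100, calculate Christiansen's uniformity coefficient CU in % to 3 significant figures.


mean = 13.781 mm
mean |d_i - mean| = 2.3461 mm
CU = (1 - 2.3461/13.781)*100 = 83.0 %
Therefore Christiansen's uniformity coefficient CU = 83.0 %.


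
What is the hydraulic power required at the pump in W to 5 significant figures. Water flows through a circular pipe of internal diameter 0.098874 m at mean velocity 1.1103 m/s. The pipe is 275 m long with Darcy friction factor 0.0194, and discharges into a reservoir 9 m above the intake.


Approach: apply continuity + Darcy-Weisbach + hydraulic power, Q = A*v; hf = f*(L/D)*(v^2/(2g)); H = static + hf; P = rho*g*Q*H.
Step 1 — flow rate (continuity, Q = A*v):
  A = pi*(0.098874/2)^2 = 0.007678106 m^2
  Q = 0.007678106 * 1.1103 = 0.008525001 m^3/s
Step 2 — friction head loss (Darcy-Weisbach):
  hf = 0.0194 * (275/0.098874) * (1.1103^2 / (2*9.81))
  hf = 3.390268 m
Step 3 — total head: H = 9 + 3.390268 = 12.39027 m
Step 4 — hydraulic power (P = rho*g*Q*H):
  P = 1000 * 9.81 * 0.008525001 * 12.39027 = 1036.2 W
Therefore the hydraulic power required at the pump = 1036.2 W.


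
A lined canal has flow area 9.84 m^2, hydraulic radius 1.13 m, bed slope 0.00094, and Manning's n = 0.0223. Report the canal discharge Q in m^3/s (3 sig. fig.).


Approach: apply Manning's equation, Q = (1/n)*A*R^(2/3)*S^(1/2).
Q = (1/0.0223) * 9.84 * 1.13^(2/3) * 0.00094^(1/2) = 14.7 m^3/s
Therefore the canal discharge Q = 14.7 m^3/s.


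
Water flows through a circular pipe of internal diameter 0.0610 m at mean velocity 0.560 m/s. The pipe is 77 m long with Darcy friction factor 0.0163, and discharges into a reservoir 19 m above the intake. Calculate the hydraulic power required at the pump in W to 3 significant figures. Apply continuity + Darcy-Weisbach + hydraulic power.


Approach: apply continuity + Darcy-Weisbach + hydraulic power, Q = A*v; hf = f*(L/D)*(v^2/(2g)); H = static + hf; P = rho*g*Q*H.
Step 1 — flow rate (continuity, Q = A*v):
  A = pi*(0.0610/2)^2 = 0.0029225 m^2
  Q = 0.0029225 * 0.560 = 0.0016366 m^3/s
Step 2 — friction head loss (Darcy-Weisbach):
  hf = 0.0163 * (77/0.0610) * (0.560^2 / (2*9.81))
  hf = 0.32887 m
Step 3 — total head: H = 19 + 0.32887 = 19.329 m
Step 4 — hydraulic power (P = rho*g*Q*H):
  P = 1000 * 9.81 * 0.0016366 * 19.329 = 310 W
Therefore the hydraulic power required at the pump = 310 W.


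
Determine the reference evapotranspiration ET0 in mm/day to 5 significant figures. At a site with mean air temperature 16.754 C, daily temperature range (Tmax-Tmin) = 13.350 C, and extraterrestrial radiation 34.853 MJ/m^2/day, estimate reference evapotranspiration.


Approach: apply the Hargreaves-Samani method, ET0 = 0.0023*(Tmean+17.8)*sqrt(Tmax-Tmin)*0.408*Ra.
ET0 = 0.0023*(16.754+17.8)*sqrt(13.350)*0.408*34.853 = 4.1292 mm/day
Therefore the reference evapotranspiration ET0 = 4.1292 mm/day.


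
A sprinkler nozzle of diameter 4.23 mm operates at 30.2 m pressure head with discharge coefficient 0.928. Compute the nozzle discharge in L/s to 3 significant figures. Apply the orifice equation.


Approach: apply the orifice equation, Q = Cd*A*sqrt(2*g*h), A = pi*(d/2)^2.
A = pi*(4.23e-3/2)^2 = 1.4053e-05 m^2
Q = 0.928 * 1.4053e-05 * sqrt(2*9.81*30.2) * 1000 = 0.317 L/s
Therefore the nozzle discharge = 0.317 L/s.


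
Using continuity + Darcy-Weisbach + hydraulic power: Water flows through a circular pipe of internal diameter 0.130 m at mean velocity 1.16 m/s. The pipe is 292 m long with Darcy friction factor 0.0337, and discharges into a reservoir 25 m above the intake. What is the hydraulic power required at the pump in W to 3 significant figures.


Approach: apply continuity + Darcy-Weisbach + hydraulic power, Q = A*v; hf = f*(L/D)*(v^2/(2g)); H = static + hf; P = rho*g*Q*H.
Step 1 — flow rate (continuity, Q = A*v):
  A = pi*(0.130/2)^2 = 0.013273 m^2
  Q = 0.013273 * 1.16 = 0.015397 m^3/s
Step 2 — friction head loss (Darcy-Weisbach):
  hf = 0.0337 * (292/0.130) * (1.16^2 / (2*9.81))
  hf = 5.1914 m
Step 3 — total head: H = 25 + 5.1914 = 30.191 m
Step 4 — hydraulic power (P = rho*g*Q*H):
  P = 1000 * 9.81 * 0.015397 * 30.191 = 4560 W
Therefore the hydraulic power required at the pump = 4560 W.


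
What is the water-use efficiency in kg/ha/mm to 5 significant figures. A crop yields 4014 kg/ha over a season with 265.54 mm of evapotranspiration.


Approach: apply the water-use efficiency ratio, WUE = yield/ET.
WUE = 4014 / 265.54 = 15.116 kg/ha/mm
Therefore the water-use efficiency = 15.116 kg/ha/mm.


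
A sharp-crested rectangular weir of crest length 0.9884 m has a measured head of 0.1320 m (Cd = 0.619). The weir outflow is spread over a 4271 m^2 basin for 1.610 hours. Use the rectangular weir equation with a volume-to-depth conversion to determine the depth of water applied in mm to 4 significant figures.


Approach: apply the rectangular weir equation with a volume-to-depth conversion, Q = (2/3)*Cd*L*sqrt(2g)*H^1.5; d = Q*t/A * 1000.
Step 1 — weir discharge:
  Q = (2/3)*0.619*0.9884*sqrt(2*9.81)*0.1320^1.5 = 0.0866448 m^3/s
Step 2 — volume: V = 0.0866448 * 1.610*3600 = 502.193 m^3
Step 3 — depth: d = V/A * 1000 = 502.193/4271 * 1000 = 117.6 mm
Therefore the depth of water applied = 117.6 mm.


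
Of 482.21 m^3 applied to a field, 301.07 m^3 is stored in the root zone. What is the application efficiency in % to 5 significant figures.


Approach: apply the application efficiency ratio, Ea = (stored/applied)*100.
Ea = (301.07/482.21)*100 = 62.435 %
Therefore the application efficiency = 62.435 %.


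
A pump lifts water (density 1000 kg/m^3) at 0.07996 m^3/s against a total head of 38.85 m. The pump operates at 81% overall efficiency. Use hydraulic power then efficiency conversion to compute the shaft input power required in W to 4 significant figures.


Approach: apply hydraulic power then efficiency conversion, P = rho*g*Q*H; P_in = P/eta.
Step 1 — hydraulic power (P = rho*g*Q*H):
  P = 1000 * 9.81 * 0.07996 * 38.85 = 30474.2 W
Step 2 — input power: P_in = P/eta = 30474.2 / 0.81 = 37620 W
Therefore the shaft input power required = 37620 W.


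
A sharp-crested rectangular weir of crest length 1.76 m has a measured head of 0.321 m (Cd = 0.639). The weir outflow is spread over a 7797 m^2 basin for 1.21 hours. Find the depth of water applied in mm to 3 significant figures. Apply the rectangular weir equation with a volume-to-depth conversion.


Approach: apply the rectangular weir equation with a volume-to-depth conversion, Q = (2/3)*Cd*L*sqrt(2g)*H^1.5; d = Q*t/A * 1000.
Step 1 — weir discharge:
  Q = (2/3)*0.639*1.76*sqrt(2*9.81)*0.321^1.5 = 0.60399 m^3/s
Step 2 — volume: V = 0.60399 * 1.21*3600 = 2631.0 m^3
Step 3 — depth: d = V/A * 1000 = 2631.0/7797 * 1000 = 337 mm
Therefore the depth of water applied = 337 mm.


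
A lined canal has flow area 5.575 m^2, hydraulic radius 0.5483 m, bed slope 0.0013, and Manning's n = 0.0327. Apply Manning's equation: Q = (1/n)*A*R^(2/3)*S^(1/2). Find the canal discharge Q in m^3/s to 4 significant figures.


Q = (1/0.0327) * 5.575 * 0.5483^(2/3) * 0.0013^(1/2) = 4.118 m^3/s
Therefore the canal discharge Q = 4.118 m^3/s.


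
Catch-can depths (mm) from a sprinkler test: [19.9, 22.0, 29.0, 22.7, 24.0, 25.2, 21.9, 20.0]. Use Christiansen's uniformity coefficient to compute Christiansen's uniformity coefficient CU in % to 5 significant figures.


Approach: apply Christiansen's uniformity coefficient, CU = (1 - mean_abs_deviation/mean)*100.
mean = 23.08750 mm
mean |d_i - mean| = 2.234375 mm
CU = (1 - 2.234375/23.08750)*100 = 90.322 %
Therefore Christiansen's uniformity coefficient CU = 90.322 %.


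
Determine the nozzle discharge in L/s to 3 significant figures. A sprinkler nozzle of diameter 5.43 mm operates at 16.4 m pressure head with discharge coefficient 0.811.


Approach: apply the orifice equation, Q = Cd*A*sqrt(2*g*h), A = pi*(d/2)^2.
A = pi*(5.43e-3/2)^2 = 2.3157e-05 m^2
Q = 0.811 * 2.3157e-05 * sqrt(2*9.81*16.4) * 1000 = 0.337 L/s
Therefore the nozzle discharge = 0.337 L/s.


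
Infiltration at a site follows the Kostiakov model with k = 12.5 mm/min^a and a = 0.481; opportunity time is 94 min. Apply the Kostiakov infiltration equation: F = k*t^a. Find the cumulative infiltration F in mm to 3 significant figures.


F = 12.5 * 94^0.481 = 111 mm
Therefore the cumulative infiltration F = 111 mm.


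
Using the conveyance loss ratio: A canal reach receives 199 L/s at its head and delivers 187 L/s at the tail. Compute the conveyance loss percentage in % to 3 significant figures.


Approach: apply the conveyance loss ratio, loss% = ((Q_head - Q_tail)/Q_head)*100.
loss = ((199 - 187)/199)*100 = 6.03 %
Therefore the conveyance loss percentage = 6.03 %.
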